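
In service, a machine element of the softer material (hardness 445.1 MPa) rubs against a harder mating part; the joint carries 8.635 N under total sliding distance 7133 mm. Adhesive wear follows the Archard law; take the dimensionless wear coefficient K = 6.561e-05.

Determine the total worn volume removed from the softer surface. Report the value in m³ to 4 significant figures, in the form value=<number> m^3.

value=9.079e-12 m^3

Every step carries full float precision, and the intermediates are shown rounded, and rounded once at the end, at 4 significant figures.
Distance L = 7133 mm = 7.133 m.
Hardness H = 445.1 MPa = 4.451e+08 Pa.
In SI base units, W = 8.635 N, H = 4.451e+08 Pa, K = 6.561e-05.
By Archard's law, V = K·W·L/H = 6.561e-05 · 8.635 · 7.133 / 4.451e+08 = 9.079e-12 m³.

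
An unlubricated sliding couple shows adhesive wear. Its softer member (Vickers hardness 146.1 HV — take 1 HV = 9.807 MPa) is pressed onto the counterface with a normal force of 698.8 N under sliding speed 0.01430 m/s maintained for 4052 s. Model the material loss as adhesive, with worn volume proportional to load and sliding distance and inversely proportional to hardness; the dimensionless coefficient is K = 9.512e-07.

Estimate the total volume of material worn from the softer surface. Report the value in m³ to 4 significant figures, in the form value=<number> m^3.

Every step keeps full float precision — intermediates are shown rounded; a single final rounding, at 4 significant digits.
Convert: Path length L = v·t = 0.01430 m/s × 4052 s = 57.94 m.
Convert: Hardness H = 146.1 HV × 9.807 MPa/HV = 1433 MPa = 1.433e+09 Pa.
SI base units throughout: W = 698.8 N, H = 1.433e+09 Pa, K = 9.512e-07.
The Archard volume V = K·W·L/H = 9.512e-07 · 698.8 · 57.94 / 1.433e+09 = 2.688e-11 m³.

value=2.688e-11 m^3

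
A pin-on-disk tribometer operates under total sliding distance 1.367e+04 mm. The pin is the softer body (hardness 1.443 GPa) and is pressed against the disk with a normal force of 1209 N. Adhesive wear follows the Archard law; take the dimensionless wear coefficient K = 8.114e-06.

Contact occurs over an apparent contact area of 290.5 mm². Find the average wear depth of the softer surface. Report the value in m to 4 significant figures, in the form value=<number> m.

All arithmetic keeps full precision. Intermediate values are shown rounded. Rounded just once to 4 significant digits.
Convert: Distance covered L = 1.367e+04 mm = 13.67 m.
Convert: Hardness H = 1.443 GPa = 1.443e+09 Pa.
Convert: Contact area A = 290.5 mm² = 2.905e-04 m².
Restated in SI base units: W = 1209 N, H = 1.443e+09 Pa, K = 8.114e-06.
Worn volume V = K·W·L/H = 8.114e-06 · 1209 · 13.67 / 1.443e+09 = 9.293e-11 m³.
Mean wear depth h = V/A = 9.293e-11 / 2.905e-04 = 3.199e-07 m.

value=3.199e-07 m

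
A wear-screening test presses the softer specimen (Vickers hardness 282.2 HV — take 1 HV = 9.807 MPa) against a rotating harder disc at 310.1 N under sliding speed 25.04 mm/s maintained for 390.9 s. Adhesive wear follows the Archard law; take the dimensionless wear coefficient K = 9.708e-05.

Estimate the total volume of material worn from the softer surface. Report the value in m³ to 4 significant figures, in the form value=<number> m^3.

All working math keeps exact precision. The intermediates are printed rounded. Rounded just once, at four significant figures.
Convert: Sliding speed v = 25.04 mm/s = 0.02504 m/s. Path length L = v·t = 0.02504 m/s × 390.9 s = 9.788 m.
Convert: Hardness H = 282.2 HV × 9.807 MPa/HV = 2768 MPa = 2.768e+09 Pa.
Restated in SI base units: W = 310.1 N, H = 2.768e+09 Pa, K = 9.708e-05.
Apply Archard: V = K·W·L/H = 9.708e-05 · 310.1 · 9.788 / 2.768e+09 = 1.065e-10 m³.

value=1.065e-10 m^3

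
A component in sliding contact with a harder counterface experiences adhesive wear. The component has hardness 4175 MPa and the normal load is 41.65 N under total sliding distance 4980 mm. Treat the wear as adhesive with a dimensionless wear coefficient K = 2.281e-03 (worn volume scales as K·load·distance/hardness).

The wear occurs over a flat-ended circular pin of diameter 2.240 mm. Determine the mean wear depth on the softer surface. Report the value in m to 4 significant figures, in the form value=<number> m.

value=2.876e-05 m

The algebra maintains full float precision, and intermediates are printed rounded; a lone final rounding, at 4 significant digits.
Sliding distance L = 4980 mm = 4.980 m.
Hardness H = 4175 MPa = 4.175e+09 Pa.
Pin diameter d = 2.240 mm = 0.002240 m. Contact area A = π·d²/4 = π·(0.002240 m)²/4 = 3.941e-06 m².
Restated in SI base units: W = 41.65 N, H = 4.175e+09 Pa, K = 2.281e-03.
Archard relation: V = K·W·L/H = 2.281e-03 · 41.65 · 4.980 / 4.175e+09 = 1.133e-10 m³.
Depth h = V/A = 1.133e-10 / 3.941e-06 = 2.876e-05 m.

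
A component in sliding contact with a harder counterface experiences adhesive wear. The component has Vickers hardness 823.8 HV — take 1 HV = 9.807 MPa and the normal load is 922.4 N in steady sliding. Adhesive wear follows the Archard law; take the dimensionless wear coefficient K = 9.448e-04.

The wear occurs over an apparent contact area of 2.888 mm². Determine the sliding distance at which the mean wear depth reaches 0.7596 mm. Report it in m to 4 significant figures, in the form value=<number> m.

value=20.34 m

Each operation maintains full float precision — intermediate values are shown rounded — one final rounding to 4 significant digits.
Hardness H = 823.8 HV × 9.807 MPa/HV = 8079 MPa = 8.079e+09 Pa.
Contact area A = 2.888 mm² = 2.888e-06 m².
Depth limit h_lim = 0.7596 mm = 7.596e-04 m.
Expressed in SI base units: W = 922.4 N, H = 8.079e+09 Pa, K = 9.448e-04.
Allowed volume V_lim = h_lim·A = 7.596e-04 · 2.888e-06 = 2.194e-09 m³.
Life L = V_lim·H/(K·W) = 2.194e-09 · 8.079e+09 / (9.448e-04 · 922.4) = 20.34 m.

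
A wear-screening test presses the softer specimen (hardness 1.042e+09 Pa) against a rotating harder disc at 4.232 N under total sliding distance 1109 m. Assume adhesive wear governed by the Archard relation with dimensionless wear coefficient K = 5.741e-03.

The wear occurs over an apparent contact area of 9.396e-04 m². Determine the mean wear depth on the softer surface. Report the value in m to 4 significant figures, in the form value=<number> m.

value=2.752e-05 m

Displayed values are rounded. Every step keeps full float precision; rounded once at the end: 4 significant figures.
Expressed in SI base units: W = 4.232 N, H = 1.042e+09 Pa, K = 5.741e-03.
Archard volume V = K·W·L/H = 5.741e-03 · 4.232 · 1109 / 1.042e+09 = 2.586e-08 m³.
Depth h = V/A = 2.586e-08 / 9.396e-04 = 2.752e-05 m.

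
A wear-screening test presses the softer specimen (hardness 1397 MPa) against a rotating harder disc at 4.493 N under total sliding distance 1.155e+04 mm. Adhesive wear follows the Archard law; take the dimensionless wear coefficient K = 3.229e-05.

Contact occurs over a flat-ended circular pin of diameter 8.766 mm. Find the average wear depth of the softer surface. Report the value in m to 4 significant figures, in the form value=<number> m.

value=1.987e-08 m

The intermediates are displayed rounded; each operation runs at full float precision — one final rounding: 4 significant figures.
The distance L = 1.155e+04 mm = 11.55 m.
Hardness H = 1397 MPa = 1.397e+09 Pa.
Pin diameter d = 8.766 mm = 0.008766 m. Contact area A = π·d²/4 = π·(0.008766 m)²/4 = 6.035e-05 m².
Collected in SI base units: W = 4.493 N, H = 1.397e+09 Pa, K = 3.229e-05.
Volume removed: V = K·W·L/H = 3.229e-05 · 4.493 · 11.55 / 1.397e+09 = 1.199e-12 m³.
Depth of wear h = V/A = 1.199e-12 / 6.035e-05 = 1.987e-08 m.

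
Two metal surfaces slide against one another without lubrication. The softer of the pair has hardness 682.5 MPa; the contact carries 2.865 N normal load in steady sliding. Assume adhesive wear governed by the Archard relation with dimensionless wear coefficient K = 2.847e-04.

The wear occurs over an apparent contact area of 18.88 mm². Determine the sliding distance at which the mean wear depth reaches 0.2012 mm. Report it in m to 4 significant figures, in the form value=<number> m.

Each operation holds exact precision; the intermediates appear rounded. Rounded just once, at 4 significant figures.
Convert: Hardness H = 682.5 MPa = 6.825e+08 Pa.
Convert: Contact area A = 18.88 mm² = 1.888e-05 m².
Convert: Depth limit h_lim = 0.2012 mm = 2.012e-04 m.
In SI base units: W = 2.865 N, H = 6.825e+08 Pa, K = 2.847e-04.
Allowed volume V_lim = h_lim·A = 2.012e-04 · 1.888e-05 = 3.799e-09 m³.
Thus life L = V_lim·H/(K·W) = 3.799e-09 · 6.825e+08 / (2.847e-04 · 2.865) = 3178 m.

value=3178 m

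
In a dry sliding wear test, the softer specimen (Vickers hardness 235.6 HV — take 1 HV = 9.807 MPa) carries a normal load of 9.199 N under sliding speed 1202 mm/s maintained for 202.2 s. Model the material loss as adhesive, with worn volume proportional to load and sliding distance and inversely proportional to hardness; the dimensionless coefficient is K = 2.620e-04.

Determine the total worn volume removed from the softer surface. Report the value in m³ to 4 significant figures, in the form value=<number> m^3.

Shown intermediates are rounded; the algebra runs at full precision; one final rounding: four significant figures.
Sliding speed v = 1202 mm/s = 1.202 m/s. Sliding distance L = v·t = 1.202 m/s × 202.2 s = 243.0 m.
Hardness H = 235.6 HV × 9.807 MPa/HV = 2311 MPa = 2.311e+09 Pa.
SI base units throughout: W = 9.199 N, H = 2.311e+09 Pa, K = 2.620e-04.
Worn volume V = K·W·L/H = 2.620e-04 · 9.199 · 243.0 / 2.311e+09 = 2.535e-10 m³.

value=2.535e-10 m^3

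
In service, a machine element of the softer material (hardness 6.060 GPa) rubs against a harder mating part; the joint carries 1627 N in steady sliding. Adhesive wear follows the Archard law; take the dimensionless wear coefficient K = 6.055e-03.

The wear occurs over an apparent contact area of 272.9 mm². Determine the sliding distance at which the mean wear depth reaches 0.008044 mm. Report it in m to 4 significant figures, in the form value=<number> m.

value=1.350 m

All working math maintains exact precision — the intermediates are shown rounded, and a single final rounding, at four significant figures.
Hardness H = 6.060 GPa = 6.060e+09 Pa.
Contact area A = 272.9 mm² = 2.729e-04 m².
Depth limit h_lim = 0.008044 mm = 8.044e-06 m.
Expressed in SI base units: W = 1627 N, H = 6.060e+09 Pa, K = 6.055e-03.
Allowed volume V_lim = h_lim·A = 8.044e-06 · 2.729e-04 = 2.195e-09 m³.
Thus life L = V_lim·H/(K·W) = 2.195e-09 · 6.060e+09 / (6.055e-03 · 1627) = 1.350 m.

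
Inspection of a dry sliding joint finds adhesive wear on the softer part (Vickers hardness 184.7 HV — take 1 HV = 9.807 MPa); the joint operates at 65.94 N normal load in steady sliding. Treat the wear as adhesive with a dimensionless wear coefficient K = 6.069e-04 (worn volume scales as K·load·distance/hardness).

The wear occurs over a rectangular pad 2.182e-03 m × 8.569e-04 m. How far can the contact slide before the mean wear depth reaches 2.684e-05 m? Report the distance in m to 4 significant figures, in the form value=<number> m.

Shown intermediates are rounded; all arithmetic holds full precision, and a single final rounding, at four significant figures.
Convert: Hardness H = 184.7 HV × 9.807 MPa/HV = 1811 MPa = 1.811e+09 Pa.
Convert: Contact area A = 2.182e-03 m × 8.569e-04 m = 1.870e-06 m².
Restated in SI base units: W = 65.94 N, H = 1.811e+09 Pa, K = 6.069e-04.
Allowed volume V_lim = h_lim·A = 2.684e-05 · 1.870e-06 = 5.018e-11 m³.
So the life L = V_lim·H/(K·W) = 5.018e-11 · 1.811e+09 / (6.069e-04 · 65.94) = 2.271 m.

value=2.271 m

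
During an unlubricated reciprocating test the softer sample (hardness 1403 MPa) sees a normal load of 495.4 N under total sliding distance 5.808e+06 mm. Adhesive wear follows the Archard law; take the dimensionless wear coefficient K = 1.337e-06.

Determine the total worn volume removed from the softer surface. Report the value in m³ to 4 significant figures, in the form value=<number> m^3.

Printed values are rounded; all working math carries full precision — one last rounding: four significant digits.
Sliding distance L = 5.808e+06 mm = 5808 m.
Hardness H = 1403 MPa = 1.403e+09 Pa.
SI base units throughout: W = 495.4 N, H = 1.403e+09 Pa, K = 1.337e-06.
Volume removed: V = K·W·L/H = 1.337e-06 · 495.4 · 5808 / 1.403e+09 = 2.742e-09 m³.

value=2.742e-09 m^3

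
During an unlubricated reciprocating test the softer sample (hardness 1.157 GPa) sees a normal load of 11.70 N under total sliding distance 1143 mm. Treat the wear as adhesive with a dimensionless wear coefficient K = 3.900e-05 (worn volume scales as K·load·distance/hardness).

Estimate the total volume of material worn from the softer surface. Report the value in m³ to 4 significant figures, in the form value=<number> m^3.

value=4.508e-13 m^3

Each operation carries full float precision, and intermediate values are shown rounded, and rounded just once: four significant figures.
Convert: Total distance L = 1143 mm = 1.143 m.
Convert: Hardness H = 1.157 GPa = 1.157e+09 Pa.
Restated in SI base units: W = 11.70 N, H = 1.157e+09 Pa, K = 3.900e-05.
Apply Archard: V = K·W·L/H = 3.900e-05 · 11.70 · 1.143 / 1.157e+09 = 4.508e-13 m³.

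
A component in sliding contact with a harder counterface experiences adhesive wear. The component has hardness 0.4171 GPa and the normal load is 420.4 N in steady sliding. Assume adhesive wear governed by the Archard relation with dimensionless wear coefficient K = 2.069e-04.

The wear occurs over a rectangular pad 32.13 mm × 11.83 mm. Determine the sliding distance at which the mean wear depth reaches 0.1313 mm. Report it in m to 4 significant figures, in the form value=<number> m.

The intermediates appear rounded, and all arithmetic holds full precision, and rounded just once to four significant digits.
Convert: Hardness H = 0.4171 GPa = 4.171e+08 Pa.
Convert: Pad sides 32.13 mm × 11.83 mm = 0.03213 m × 0.01183 m. Contact area A = 0.03213 m × 0.01183 m = 3.801e-04 m².
Convert: Depth limit h_lim = 0.1313 mm = 1.313e-04 m.
Expressed in SI base units: W = 420.4 N, H = 4.171e+08 Pa, K = 2.069e-04.
Limit volume V_lim = h_lim·A = 1.313e-04 · 3.801e-04 = 4.991e-08 m³.
Thus life L = V_lim·H/(K·W) = 4.991e-08 · 4.171e+08 / (2.069e-04 · 420.4) = 239.3 m.

value=239.3 m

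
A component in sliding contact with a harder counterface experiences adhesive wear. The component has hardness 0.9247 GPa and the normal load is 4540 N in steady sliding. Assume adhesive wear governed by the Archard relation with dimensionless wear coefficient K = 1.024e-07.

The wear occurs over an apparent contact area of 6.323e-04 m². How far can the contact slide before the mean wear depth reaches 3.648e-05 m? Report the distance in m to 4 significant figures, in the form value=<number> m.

value=4.588e+04 m

Intermediate values are displayed rounded. Each operation runs at full float precision — a lone final rounding: four significant figures.
Hardness H = 0.9247 GPa = 9.247e+08 Pa.
Expressed in SI base units: W = 4540 N, H = 9.247e+08 Pa, K = 1.024e-07.
Volume at the limit: V_lim = h_lim·A = 3.648e-05 · 6.323e-04 = 2.307e-08 m³.
Life L = V_lim·H/(K·W) = 2.307e-08 · 9.247e+08 / (1.024e-07 · 4540) = 4.588e+04 m.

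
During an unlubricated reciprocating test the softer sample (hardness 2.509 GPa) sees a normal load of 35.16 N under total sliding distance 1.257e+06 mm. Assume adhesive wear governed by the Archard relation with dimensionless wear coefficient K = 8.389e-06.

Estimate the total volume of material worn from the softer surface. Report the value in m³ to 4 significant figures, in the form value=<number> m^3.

Intermediates are displayed rounded. Every step maintains full float precision; one final rounding: four significant digits.
Convert: Distance L = 1.257e+06 mm = 1257 m.
Convert: Hardness H = 2.509 GPa = 2.509e+09 Pa.
Expressed in SI base units: W = 35.16 N, H = 2.509e+09 Pa, K = 8.389e-06.
Archard volume V = K·W·L/H = 8.389e-06 · 35.16 · 1257 / 2.509e+09 = 1.478e-10 m³.

value=1.478e-10 m^3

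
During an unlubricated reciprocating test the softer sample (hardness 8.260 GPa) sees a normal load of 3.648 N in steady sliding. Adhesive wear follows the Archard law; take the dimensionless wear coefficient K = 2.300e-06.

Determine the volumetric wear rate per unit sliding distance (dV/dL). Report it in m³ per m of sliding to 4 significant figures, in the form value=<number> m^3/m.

The computation runs at exact precision — intermediates are displayed rounded, and one final rounding to four significant figures.
Convert: Hardness H = 8.260 GPa = 8.260e+09 Pa.
In SI base units, W = 3.648 N, H = 8.260e+09 Pa, K = 2.300e-06.
The wear rate dV/dL = K·W/H, per unit distance: 2.300e-06 · 3.648 / 8.260e+09 = 1.016e-15 m³/m.

value=1.016e-15 m^3/m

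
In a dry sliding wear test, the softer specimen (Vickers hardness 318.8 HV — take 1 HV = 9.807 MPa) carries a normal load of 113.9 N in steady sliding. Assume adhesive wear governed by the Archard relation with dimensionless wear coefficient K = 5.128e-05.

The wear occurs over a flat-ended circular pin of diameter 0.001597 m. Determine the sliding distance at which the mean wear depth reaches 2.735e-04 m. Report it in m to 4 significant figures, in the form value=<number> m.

value=293.3 m

The intermediates appear rounded — every step carries exact precision — a single final rounding: 4 significant figures.
Hardness H = 318.8 HV × 9.807 MPa/HV = 3126 MPa = 3.126e+09 Pa.
Contact area A = π·d²/4 = π·(0.001597 m)²/4 = 2.003e-06 m².
Working in SI base units: W = 113.9 N, H = 3.126e+09 Pa, K = 5.128e-05.
Wearable volume V_lim = h_lim·A = 2.735e-04 · 2.003e-06 = 5.478e-10 m³.
Inverting, life L = V_lim·H/(K·W) = 5.478e-10 · 3.126e+09 / (5.128e-05 · 113.9) = 293.3 m.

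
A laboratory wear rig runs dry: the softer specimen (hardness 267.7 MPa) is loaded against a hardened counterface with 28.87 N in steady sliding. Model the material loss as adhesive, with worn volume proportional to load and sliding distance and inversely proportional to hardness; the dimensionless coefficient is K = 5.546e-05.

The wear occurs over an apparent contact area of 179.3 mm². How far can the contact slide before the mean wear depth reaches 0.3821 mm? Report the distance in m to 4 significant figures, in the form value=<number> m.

Intermediates are displayed rounded — each operation carries full precision, and a lone final rounding to four significant figures.
Hardness H = 267.7 MPa = 2.677e+08 Pa.
Contact area A = 179.3 mm² = 1.793e-04 m².
Depth limit h_lim = 0.3821 mm = 3.821e-04 m.
Restated in SI base units: W = 28.87 N, H = 2.677e+08 Pa, K = 5.546e-05.
Permissible volume V_lim = h_lim·A = 3.821e-04 · 1.793e-04 = 6.851e-08 m³.
Thus life L = V_lim·H/(K·W) = 6.851e-08 · 2.677e+08 / (5.546e-05 · 28.87) = 1.145e+04 m.

value=1.145e+04 m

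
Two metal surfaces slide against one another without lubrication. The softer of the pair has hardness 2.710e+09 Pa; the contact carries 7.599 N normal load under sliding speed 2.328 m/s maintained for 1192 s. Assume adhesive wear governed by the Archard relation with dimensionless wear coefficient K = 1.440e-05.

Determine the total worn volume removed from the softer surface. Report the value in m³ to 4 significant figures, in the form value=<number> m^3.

Every step runs at full float precision. Intermediate values are displayed rounded. Rounded once at the end to four significant digits.
Convert: Sliding distance L = v·t = 2.328 m/s × 1192 s = 2775 m.
In SI base units: W = 7.599 N, H = 2.710e+09 Pa, K = 1.440e-05.
Archard volume V = K·W·L/H = 1.440e-05 · 7.599 · 2775 / 2.710e+09 = 1.120e-10 m³.

value=1.120e-10 m^3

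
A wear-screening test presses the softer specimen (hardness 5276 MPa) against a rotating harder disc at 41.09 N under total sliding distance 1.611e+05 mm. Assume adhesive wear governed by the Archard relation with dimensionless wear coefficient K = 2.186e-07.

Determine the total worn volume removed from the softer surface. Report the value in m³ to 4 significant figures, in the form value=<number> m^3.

value=2.743e-13 m^3

Intermediates are displayed rounded — all arithmetic keeps full float precision. Rounded just once: 4 significant figures.
Convert: Distance L = 1.611e+05 mm = 161.1 m.
Convert: Hardness H = 5276 MPa = 5.276e+09 Pa.
Collected in SI base units: W = 41.09 N, H = 5.276e+09 Pa, K = 2.186e-07.
Archard volume V = K·W·L/H = 2.186e-07 · 41.09 · 161.1 / 5.276e+09 = 2.743e-13 m³.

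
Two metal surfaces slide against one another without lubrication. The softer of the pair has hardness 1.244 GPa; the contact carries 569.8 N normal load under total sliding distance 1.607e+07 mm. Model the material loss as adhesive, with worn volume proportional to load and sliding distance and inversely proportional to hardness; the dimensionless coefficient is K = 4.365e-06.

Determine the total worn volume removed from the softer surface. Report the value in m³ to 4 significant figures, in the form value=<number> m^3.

The algebra keeps exact precision; displayed values are rounded. Rounded once at the end, at four significant figures.
Distance covered L = 1.607e+07 mm = 1.607e+04 m.
Hardness H = 1.244 GPa = 1.244e+09 Pa.
As SI base values: W = 569.8 N, H = 1.244e+09 Pa, K = 4.365e-06.
The Archard volume V = K·W·L/H = 4.365e-06 · 569.8 · 1.607e+04 / 1.244e+09 = 3.213e-08 m³.

value=3.213e-08 m^3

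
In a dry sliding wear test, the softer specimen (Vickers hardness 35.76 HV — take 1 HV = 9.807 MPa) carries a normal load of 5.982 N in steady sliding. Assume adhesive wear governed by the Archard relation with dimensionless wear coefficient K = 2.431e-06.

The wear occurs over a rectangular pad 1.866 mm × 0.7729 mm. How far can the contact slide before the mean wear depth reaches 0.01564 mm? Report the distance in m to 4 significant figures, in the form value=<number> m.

Intermediates are shown rounded; the computation holds full precision, and one final rounding: four significant figures.
Convert: Hardness H = 35.76 HV × 9.807 MPa/HV = 350.7 MPa = 3.507e+08 Pa.
Convert: Pad sides 1.866 mm × 0.7729 mm = 1.866e-03 m × 7.729e-04 m. Contact area A = 1.866e-03 m × 7.729e-04 m = 1.442e-06 m².
Convert: Depth limit h_lim = 0.01564 mm = 1.564e-05 m.
Working in SI base units: W = 5.982 N, H = 3.507e+08 Pa, K = 2.431e-06.
Limit volume V_lim = h_lim·A = 1.564e-05 · 1.442e-06 = 2.256e-11 m³.
Life L = V_lim·H/(K·W) = 2.256e-11 · 3.507e+08 / (2.431e-06 · 5.982) = 544.0 m.

value=544.0 m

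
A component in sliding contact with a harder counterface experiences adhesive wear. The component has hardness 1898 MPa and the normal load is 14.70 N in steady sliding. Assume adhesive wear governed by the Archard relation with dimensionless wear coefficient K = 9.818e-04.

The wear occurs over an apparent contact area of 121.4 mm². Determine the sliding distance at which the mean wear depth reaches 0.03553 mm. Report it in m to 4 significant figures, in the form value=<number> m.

Quoted intermediates are rounded, and the algebra carries exact precision; rounded just once to four significant digits.
Convert: Hardness H = 1898 MPa = 1.898e+09 Pa.
Convert: Contact area A = 121.4 mm² = 1.214e-04 m².
Convert: Depth limit h_lim = 0.03553 mm = 3.553e-05 m.
In SI base units: W = 14.70 N, H = 1.898e+09 Pa, K = 9.818e-04.
Permissible volume V_lim = h_lim·A = 3.553e-05 · 1.214e-04 = 4.313e-09 m³.
Thus life L = V_lim·H/(K·W) = 4.313e-09 · 1.898e+09 / (9.818e-04 · 14.70) = 567.2 m.

value=567.2 m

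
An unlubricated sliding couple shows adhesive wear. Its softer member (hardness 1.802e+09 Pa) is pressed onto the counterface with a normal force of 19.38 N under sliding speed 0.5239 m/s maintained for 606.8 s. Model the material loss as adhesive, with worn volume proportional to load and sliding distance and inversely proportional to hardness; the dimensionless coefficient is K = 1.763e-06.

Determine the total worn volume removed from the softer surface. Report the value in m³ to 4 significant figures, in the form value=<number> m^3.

value=6.028e-12 m^3

The intermediates are printed rounded — every step carries full precision; a lone final rounding to 4 significant figures.
Convert: Distance L = v·t = 0.5239 m/s × 606.8 s = 317.9 m.
Working in SI base units: W = 19.38 N, H = 1.802e+09 Pa, K = 1.763e-06.
Wear volume V = K·W·L/H = 1.763e-06 · 19.38 · 317.9 / 1.802e+09 = 6.028e-12 m³.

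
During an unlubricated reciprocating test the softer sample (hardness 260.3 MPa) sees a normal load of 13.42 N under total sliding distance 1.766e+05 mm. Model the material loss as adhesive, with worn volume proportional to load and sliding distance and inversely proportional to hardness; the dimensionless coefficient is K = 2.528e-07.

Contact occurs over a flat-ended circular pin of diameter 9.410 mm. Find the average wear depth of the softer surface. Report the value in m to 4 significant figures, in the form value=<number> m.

Each operation holds full float precision; intermediate values are shown rounded. Rounded once at the end to four significant figures.
Distance covered L = 1.766e+05 mm = 176.6 m.
Hardness H = 260.3 MPa = 2.603e+08 Pa.
Pin diameter d = 9.410 mm = 0.009410 m. Contact area A = π·d²/4 = π·(0.009410 m)²/4 = 6.955e-05 m².
Collected in SI base units: W = 13.42 N, H = 2.603e+08 Pa, K = 2.528e-07.
Archard volume V = K·W·L/H = 2.528e-07 · 13.42 · 176.6 / 2.603e+08 = 2.302e-12 m³.
Average depth h = V/A = 2.302e-12 / 6.955e-05 = 3.310e-08 m.

value=3.310e-08 m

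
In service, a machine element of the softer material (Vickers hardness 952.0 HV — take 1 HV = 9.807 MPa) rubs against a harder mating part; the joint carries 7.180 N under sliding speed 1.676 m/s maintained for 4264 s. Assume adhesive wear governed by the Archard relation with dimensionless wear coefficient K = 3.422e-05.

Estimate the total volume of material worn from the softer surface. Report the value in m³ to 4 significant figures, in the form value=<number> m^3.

The algebra carries exact precision — quoted intermediates are rounded. Rounded once at the end: 4 significant figures.
The distance L = v·t = 1.676 m/s × 4264 s = 7146 m.
Hardness H = 952.0 HV × 9.807 MPa/HV = 9336 MPa = 9.336e+09 Pa.
Working in SI base units: W = 7.180 N, H = 9.336e+09 Pa, K = 3.422e-05.
Archard volume V = K·W·L/H = 3.422e-05 · 7.180 · 7146 / 9.336e+09 = 1.881e-10 m³.

value=1.881e-10 m^3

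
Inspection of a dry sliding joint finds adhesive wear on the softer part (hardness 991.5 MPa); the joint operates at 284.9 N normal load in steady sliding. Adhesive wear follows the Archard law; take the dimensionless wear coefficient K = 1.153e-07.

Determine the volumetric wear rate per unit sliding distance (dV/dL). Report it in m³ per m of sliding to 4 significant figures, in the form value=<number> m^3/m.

value=3.313e-14 m^3/m

Intermediate values are printed rounded, and all working math carries exact precision; one final rounding, at 4 significant digits.
Convert: Hardness H = 991.5 MPa = 9.915e+08 Pa.
Working in SI base units: W = 284.9 N, H = 9.915e+08 Pa, K = 1.153e-07.
The wear rate dV/dL = K·W/H (no L dependence): 1.153e-07 · 284.9 / 9.915e+08 = 3.313e-14 m³/m.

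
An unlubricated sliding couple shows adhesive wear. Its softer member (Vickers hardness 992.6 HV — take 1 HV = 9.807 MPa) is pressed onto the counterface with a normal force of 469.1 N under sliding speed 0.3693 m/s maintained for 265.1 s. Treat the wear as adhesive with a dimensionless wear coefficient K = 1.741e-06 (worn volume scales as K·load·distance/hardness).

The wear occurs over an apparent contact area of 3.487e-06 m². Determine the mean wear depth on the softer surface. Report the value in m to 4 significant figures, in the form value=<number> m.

value=2.356e-06 m

All working math keeps full precision; intermediates are displayed rounded, and one last rounding to 4 significant figures.
Convert: Sliding distance L = v·t = 0.3693 m/s × 265.1 s = 97.90 m.
Convert: Hardness H = 992.6 HV × 9.807 MPa/HV = 9734 MPa = 9.734e+09 Pa.
Collected in SI base units: W = 469.1 N, H = 9.734e+09 Pa, K = 1.741e-06.
Archard relation: V = K·W·L/H = 1.741e-06 · 469.1 · 97.90 / 9.734e+09 = 8.214e-12 m³.
Mean depth h = V/A = 8.214e-12 / 3.487e-06 = 2.356e-06 m.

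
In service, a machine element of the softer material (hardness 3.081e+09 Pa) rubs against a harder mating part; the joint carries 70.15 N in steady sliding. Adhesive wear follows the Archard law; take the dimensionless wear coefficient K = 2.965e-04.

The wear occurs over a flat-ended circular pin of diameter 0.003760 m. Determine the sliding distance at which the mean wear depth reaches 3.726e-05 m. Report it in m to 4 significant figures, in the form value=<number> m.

value=61.28 m

Intermediate values are shown rounded. The computation runs at full precision — a single final rounding, at four significant digits.
Contact area A = π·d²/4 = π·(0.003760 m)²/4 = 1.110e-05 m².
Restated in SI base units: W = 70.15 N, H = 3.081e+09 Pa, K = 2.965e-04.
Allowed volume V_lim = h_lim·A = 3.726e-05 · 1.110e-05 = 4.137e-10 m³.
So the life L = V_lim·H/(K·W) = 4.137e-10 · 3.081e+09 / (2.965e-04 · 70.15) = 61.28 m.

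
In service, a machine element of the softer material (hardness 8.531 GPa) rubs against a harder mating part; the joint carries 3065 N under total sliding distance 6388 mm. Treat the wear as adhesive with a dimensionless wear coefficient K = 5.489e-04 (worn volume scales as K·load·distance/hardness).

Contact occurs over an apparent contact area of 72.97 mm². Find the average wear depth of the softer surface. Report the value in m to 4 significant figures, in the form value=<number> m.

value=1.726e-05 m

The algebra maintains full float precision, and intermediate values are printed rounded. Rounded just once to 4 significant figures.
Convert: Total distance L = 6388 mm = 6.388 m.
Convert: Hardness H = 8.531 GPa = 8.531e+09 Pa.
Convert: Contact area A = 72.97 mm² = 7.297e-05 m².
Restated in SI base units: W = 3065 N, H = 8.531e+09 Pa, K = 5.489e-04.
Apply Archard: V = K·W·L/H = 5.489e-04 · 3065 · 6.388 / 8.531e+09 = 1.260e-09 m³.
Depth of wear h = V/A = 1.260e-09 / 7.297e-05 = 1.726e-05 m.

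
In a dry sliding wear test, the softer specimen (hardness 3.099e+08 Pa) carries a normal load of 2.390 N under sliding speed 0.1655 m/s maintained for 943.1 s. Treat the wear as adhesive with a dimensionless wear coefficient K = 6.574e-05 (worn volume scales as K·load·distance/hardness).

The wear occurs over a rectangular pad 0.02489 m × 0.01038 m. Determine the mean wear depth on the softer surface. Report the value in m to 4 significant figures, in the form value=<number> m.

value=3.063e-07 m

Quoted intermediates are rounded; each operation holds full precision, and a lone final rounding to four significant figures.
Distance covered L = v·t = 0.1655 m/s × 943.1 s = 156.1 m.
Contact area A = 0.02489 m × 0.01038 m = 2.584e-04 m².
Working in SI base units: W = 2.390 N, H = 3.099e+08 Pa, K = 6.574e-05.
Archard relation: V = K·W·L/H = 6.574e-05 · 2.390 · 156.1 / 3.099e+08 = 7.913e-11 m³.
Depth h = V/A = 7.913e-11 / 2.584e-04 = 3.063e-07 m.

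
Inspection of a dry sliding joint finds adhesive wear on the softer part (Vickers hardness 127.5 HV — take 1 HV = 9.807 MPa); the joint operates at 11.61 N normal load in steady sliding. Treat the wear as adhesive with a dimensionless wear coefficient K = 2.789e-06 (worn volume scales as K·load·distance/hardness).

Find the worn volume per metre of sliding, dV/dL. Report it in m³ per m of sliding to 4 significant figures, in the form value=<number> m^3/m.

All arithmetic maintains exact precision — intermediate values are shown rounded — rounded once at the end, at 4 significant digits.
Convert: Hardness H = 127.5 HV × 9.807 MPa/HV = 1250 MPa = 1.250e+09 Pa.
SI base units throughout: W = 11.61 N, H = 1.250e+09 Pa, K = 2.789e-06.
Sliding wear rate dV/dL = K·W/H: 2.789e-06 · 11.61 / 1.250e+09 = 2.590e-14 m³/m.

value=2.590e-14 m^3/m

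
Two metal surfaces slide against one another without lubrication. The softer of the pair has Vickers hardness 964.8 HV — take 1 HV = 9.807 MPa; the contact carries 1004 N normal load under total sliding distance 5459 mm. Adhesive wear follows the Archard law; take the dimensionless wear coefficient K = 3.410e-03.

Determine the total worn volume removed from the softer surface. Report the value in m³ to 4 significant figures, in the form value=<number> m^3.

Intermediate values appear rounded — every step carries exact precision; rounded just once: four significant digits.
Sliding distance L = 5459 mm = 5.459 m.
Hardness H = 964.8 HV × 9.807 MPa/HV = 9462 MPa = 9.462e+09 Pa.
Expressed in SI base units: W = 1004 N, H = 9.462e+09 Pa, K = 3.410e-03.
Wear volume V = K·W·L/H = 3.410e-03 · 1004 · 5.459 / 9.462e+09 = 1.975e-09 m³.

value=1.975e-09 m^3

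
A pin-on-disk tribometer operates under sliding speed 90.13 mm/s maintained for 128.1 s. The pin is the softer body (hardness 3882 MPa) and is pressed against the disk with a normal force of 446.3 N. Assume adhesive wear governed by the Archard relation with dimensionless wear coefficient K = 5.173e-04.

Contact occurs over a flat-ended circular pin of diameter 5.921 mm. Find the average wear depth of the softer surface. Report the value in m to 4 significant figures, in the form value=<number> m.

The intermediates are displayed rounded; the algebra holds full precision; rounded just once: 4 significant digits.
Convert: Sliding speed v = 90.13 mm/s = 0.09013 m/s. Distance L = v·t = 0.09013 m/s × 128.1 s = 11.55 m.
Convert: Hardness H = 3882 MPa = 3.882e+09 Pa.
Convert: Pin diameter d = 5.921 mm = 0.005921 m. Contact area A = π·d²/4 = π·(0.005921 m)²/4 = 2.753e-05 m².
Restated in SI base units: W = 446.3 N, H = 3.882e+09 Pa, K = 5.173e-04.
The Archard volume V = K·W·L/H = 5.173e-04 · 446.3 · 11.55 / 3.882e+09 = 6.866e-10 m³.
Average depth h = V/A = 6.866e-10 / 2.753e-05 = 2.494e-05 m.

value=2.494e-05 m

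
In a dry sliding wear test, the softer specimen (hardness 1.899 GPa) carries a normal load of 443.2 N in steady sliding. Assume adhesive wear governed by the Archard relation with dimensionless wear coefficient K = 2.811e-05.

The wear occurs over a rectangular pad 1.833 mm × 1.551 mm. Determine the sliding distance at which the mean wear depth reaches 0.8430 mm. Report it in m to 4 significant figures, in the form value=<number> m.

Each operation runs at full float precision; intermediates are printed rounded — rounded just once: four significant digits.
Convert: Hardness H = 1.899 GPa = 1.899e+09 Pa.
Convert: Pad sides 1.833 mm × 1.551 mm = 0.001833 m × 0.001551 m. Contact area A = 0.001833 m × 0.001551 m = 2.843e-06 m².
Convert: Depth limit h_lim = 0.8430 mm = 8.430e-04 m.
Collected in SI base units: W = 443.2 N, H = 1.899e+09 Pa, K = 2.811e-05.
Wearable volume V_lim = h_lim·A = 8.430e-04 · 2.843e-06 = 2.397e-09 m³.
Thus life L = V_lim·H/(K·W) = 2.397e-09 · 1.899e+09 / (2.811e-05 · 443.2) = 365.3 m.

value=365.3 m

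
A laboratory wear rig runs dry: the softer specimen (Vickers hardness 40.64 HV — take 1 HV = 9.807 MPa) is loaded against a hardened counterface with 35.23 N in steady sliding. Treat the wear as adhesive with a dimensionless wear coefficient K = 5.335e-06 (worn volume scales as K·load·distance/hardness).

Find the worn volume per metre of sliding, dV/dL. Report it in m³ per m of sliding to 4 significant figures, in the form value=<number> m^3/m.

value=4.716e-13 m^3/m

All working math carries exact precision — intermediate values are shown rounded — one last rounding: four significant figures.
Convert: Hardness H = 40.64 HV × 9.807 MPa/HV = 398.6 MPa = 3.986e+08 Pa.
Working in SI base units: W = 35.23 N, H = 3.986e+08 Pa, K = 5.335e-06.
Rate of wear dV/dL = K·W/H (independent of L): 5.335e-06 · 35.23 / 3.986e+08 = 4.716e-13 m³/m.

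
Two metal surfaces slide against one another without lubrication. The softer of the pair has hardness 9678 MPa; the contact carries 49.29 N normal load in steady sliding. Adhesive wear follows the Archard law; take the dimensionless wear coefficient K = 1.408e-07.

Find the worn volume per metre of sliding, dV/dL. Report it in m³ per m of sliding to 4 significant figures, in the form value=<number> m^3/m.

value=7.171e-16 m^3/m

The algebra carries full precision, and intermediate values are shown rounded. Rounded once at the end to four significant digits.
Hardness H = 9678 MPa = 9.678e+09 Pa.
Working in SI base units: W = 49.29 N, H = 9.678e+09 Pa, K = 1.408e-07.
Sliding wear rate dV/dL = K·W/H: 1.408e-07 · 49.29 / 9.678e+09 = 7.171e-16 m³/m.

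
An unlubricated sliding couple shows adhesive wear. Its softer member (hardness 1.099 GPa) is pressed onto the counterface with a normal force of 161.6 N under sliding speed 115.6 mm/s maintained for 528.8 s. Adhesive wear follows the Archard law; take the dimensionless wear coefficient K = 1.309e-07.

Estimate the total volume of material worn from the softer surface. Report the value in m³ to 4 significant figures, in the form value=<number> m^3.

value=1.177e-12 m^3

All arithmetic holds full float precision. Intermediates are printed rounded. Rounded just once: four significant digits.
Convert: Sliding speed v = 115.6 mm/s = 0.1156 m/s. The distance L = v·t = 0.1156 m/s × 528.8 s = 61.13 m.
Convert: Hardness H = 1.099 GPa = 1.099e+09 Pa.
Expressed in SI base units: W = 161.6 N, H = 1.099e+09 Pa, K = 1.309e-07.
Apply Archard: V = K·W·L/H = 1.309e-07 · 161.6 · 61.13 / 1.099e+09 = 1.177e-12 m³.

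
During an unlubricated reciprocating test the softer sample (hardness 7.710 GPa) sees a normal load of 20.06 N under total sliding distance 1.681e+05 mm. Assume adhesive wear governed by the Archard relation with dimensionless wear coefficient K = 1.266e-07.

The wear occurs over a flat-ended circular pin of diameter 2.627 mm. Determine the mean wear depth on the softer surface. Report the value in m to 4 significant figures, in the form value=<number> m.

value=1.022e-08 m

The algebra runs at exact precision. Intermediates are shown rounded; one final rounding: 4 significant digits.
The distance L = 1.681e+05 mm = 168.1 m.
Hardness H = 7.710 GPa = 7.710e+09 Pa.
Pin diameter d = 2.627 mm = 0.002627 m. Contact area A = π·d²/4 = π·(0.002627 m)²/4 = 5.420e-06 m².
As SI base values: W = 20.06 N, H = 7.710e+09 Pa, K = 1.266e-07.
Archard volume V = K·W·L/H = 1.266e-07 · 20.06 · 168.1 / 7.710e+09 = 5.537e-14 m³.
Wear depth h = V/A = 5.537e-14 / 5.420e-06 = 1.022e-08 m.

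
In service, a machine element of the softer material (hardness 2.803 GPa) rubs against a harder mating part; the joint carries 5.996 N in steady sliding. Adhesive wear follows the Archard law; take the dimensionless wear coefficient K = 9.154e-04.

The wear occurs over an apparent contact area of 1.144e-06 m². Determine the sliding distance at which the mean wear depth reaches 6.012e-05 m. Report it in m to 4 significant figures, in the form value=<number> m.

value=35.12 m

The computation maintains exact precision, and intermediate values are displayed rounded, and one final rounding, at 4 significant digits.
Hardness H = 2.803 GPa = 2.803e+09 Pa.
In SI base units: W = 5.996 N, H = 2.803e+09 Pa, K = 9.154e-04.
Wearable volume V_lim = h_lim·A = 6.012e-05 · 1.144e-06 = 6.878e-11 m³.
Sliding life L = V_lim·H/(K·W) = 6.878e-11 · 2.803e+09 / (9.154e-04 · 5.996) = 35.12 m.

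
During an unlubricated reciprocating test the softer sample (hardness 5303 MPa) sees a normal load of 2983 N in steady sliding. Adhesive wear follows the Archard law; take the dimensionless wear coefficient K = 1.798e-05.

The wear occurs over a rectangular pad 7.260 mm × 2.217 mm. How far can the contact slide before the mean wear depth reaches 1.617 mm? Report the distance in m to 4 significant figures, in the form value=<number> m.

All arithmetic runs at full float precision; displayed values are rounded — a lone final rounding to 4 significant figures.
Convert: Hardness H = 5303 MPa = 5.303e+09 Pa.
Convert: Pad sides 7.260 mm × 2.217 mm = 0.007260 m × 0.002217 m. Contact area A = 0.007260 m × 0.002217 m = 1.610e-05 m².
Convert: Depth limit h_lim = 1.617 mm = 0.001617 m.
Expressed in SI base units: W = 2983 N, H = 5.303e+09 Pa, K = 1.798e-05.
Limit volume V_lim = h_lim·A = 0.001617 · 1.610e-05 = 2.603e-08 m³.
Sliding life L = V_lim·H/(K·W) = 2.603e-08 · 5.303e+09 / (1.798e-05 · 2983) = 2573 m.

value=2573 m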